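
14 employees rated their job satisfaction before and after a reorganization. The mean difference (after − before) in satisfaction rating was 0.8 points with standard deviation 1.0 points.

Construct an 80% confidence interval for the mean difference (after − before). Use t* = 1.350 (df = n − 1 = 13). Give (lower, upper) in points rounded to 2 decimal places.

(0.44, 1.16)

Paired design: SE = s_d/√n = 1.0/√14 = 0.2673.
t* = 1.350; margin of error = 1.350 × 0.2673 = 0.3609.
0.8 ± 0.3609 → (0.44, 1.16).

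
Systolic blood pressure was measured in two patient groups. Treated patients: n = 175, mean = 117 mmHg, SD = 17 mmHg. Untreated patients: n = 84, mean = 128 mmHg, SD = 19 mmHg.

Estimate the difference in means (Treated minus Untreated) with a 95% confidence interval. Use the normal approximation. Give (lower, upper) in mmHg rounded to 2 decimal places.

(-15.78, -6.22)

SE₁ = s₁/√n₁ = 17/√175 = 1.2851; SE₂ = 19/√84 = 2.0731.
Independent samples, unequal variances: SE_diff = √(SE₁² + SE₂²) = √(1.65148201 + 4.29774361) = 2.4391.
z* = 1.960, so margin of error = 1.960 × 2.4391 = 4.7806.
Difference in means = 117 − 128 = -11.0000.
-11.0000 ± 4.7806 → (-15.78, -6.22).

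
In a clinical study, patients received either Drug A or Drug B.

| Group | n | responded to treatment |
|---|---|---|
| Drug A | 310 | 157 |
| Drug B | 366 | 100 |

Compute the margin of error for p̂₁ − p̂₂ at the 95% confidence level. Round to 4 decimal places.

0.0720

p̂₁ = 157/310 = 0.5065 and p̂₂ = 100/366 = 0.2732.
SE₁ = √(p̂₁(1−p̂₁)/n₁) = √(0.5065·0.4935/310) = 0.02840; SE₂ = √(0.2732·0.7268/366) = 0.02329.
Independent samples: SE of the difference = √(SE₁² + SE₂²) = √(0.00080656 + 0.0005424241) = 0.03673.
z* for 95% confidence is 1.960, so the margin of error is 1.960 × 0.03673 = 0.07199.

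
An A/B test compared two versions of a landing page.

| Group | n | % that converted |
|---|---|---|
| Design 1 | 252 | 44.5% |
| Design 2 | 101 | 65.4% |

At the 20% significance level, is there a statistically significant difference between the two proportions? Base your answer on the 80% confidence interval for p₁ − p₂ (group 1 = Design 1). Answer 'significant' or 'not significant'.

SE₁ = √(p̂₁(1−p̂₁)/n₁) = √(0.4450·0.5550/252) = 0.03131; SE₂ = √(0.6540·0.3460/101) = 0.04733.
Independent samples: SE of the difference = √(SE₁² + SE₂²) = √(0.0009803161 + 0.0022401289) = 0.05675.
z* for 80% confidence is 1.282, so the margin of error is 1.282 × 0.05675 = 0.07275.
Point estimate p̂₁ − p̂₂ = 0.4450 − 0.6540 = -0.2090.
-0.2090 ± 0.07275 → (-0.28175, -0.13625).
The interval (-0.28175, -0.13625) does not contain 0, so the difference is significant.

significant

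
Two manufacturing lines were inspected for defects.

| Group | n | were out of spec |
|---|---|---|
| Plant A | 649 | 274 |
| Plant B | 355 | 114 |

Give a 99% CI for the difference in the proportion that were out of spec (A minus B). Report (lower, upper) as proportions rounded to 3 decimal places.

Sample proportions: 274/649 = 0.4222, 114/355 = 0.3211.
Each SE is √(p̂(1−p̂)/n): √(0.4222·0.5778/649) = 0.01939 and √(0.3211·0.6789/355) = 0.02478.
SE(p̂₁ − p̂₂) = √(SE₁² + SE₂²) = √(0.0003759721 + 0.0006140484) = 0.03146, since the two samples are independent.
At 99% confidence z* = 2.576; margin = 2.576 × 0.03146 = 0.08104.
The difference is 0.4222 − 0.3211 = 0.1011, so the interval is 0.1011 ± 0.08104 = (0.020, 0.182).

(0.020, 0.182)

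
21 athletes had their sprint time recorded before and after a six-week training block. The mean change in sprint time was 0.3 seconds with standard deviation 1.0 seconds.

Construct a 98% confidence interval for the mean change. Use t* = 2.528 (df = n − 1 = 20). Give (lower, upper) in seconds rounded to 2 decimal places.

(-0.25, 0.85)

This is a matched-pairs design, so SE = s_d/√n = 1.0/√21 = 0.2182.
Margin = 2.528 × 0.2182 = 0.5516; the interval is 0.3 ± 0.5516 = (-0.25, 0.85).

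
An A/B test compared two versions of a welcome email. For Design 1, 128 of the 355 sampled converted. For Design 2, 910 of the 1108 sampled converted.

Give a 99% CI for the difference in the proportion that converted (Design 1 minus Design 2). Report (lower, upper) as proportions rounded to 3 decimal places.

(-0.533, -0.389)

Sample proportions: 128/355 = 0.3606, 910/1108 = 0.8213.
Each SE is √(p̂(1−p̂)/n): √(0.3606·0.6394/355) = 0.02549 and √(0.8213·0.1787/1108) = 0.01151.
SE(p̂₁ − p̂₂) = √(SE₁² + SE₂²) = √(0.0006497401 + 0.0001324801) = 0.02797, since the two samples are independent.
At 99% confidence z* = 2.576; margin = 2.576 × 0.02797 = 0.07205.
The difference is 0.3606 − 0.8213 = -0.4607, so the interval is -0.4607 ± 0.07205 = (-0.533, -0.389).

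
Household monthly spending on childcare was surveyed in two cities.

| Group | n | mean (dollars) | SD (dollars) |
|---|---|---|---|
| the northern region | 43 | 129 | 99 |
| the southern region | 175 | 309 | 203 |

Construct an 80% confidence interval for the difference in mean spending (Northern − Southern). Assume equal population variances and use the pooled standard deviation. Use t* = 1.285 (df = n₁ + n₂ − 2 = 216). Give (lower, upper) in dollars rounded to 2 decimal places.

Pooled variance s_p² = [42·99² + 174·203²] / (43+175−2) = 35101.8889, so s_p = 187.3550.
SE_diff = s_p·√(1/n₁ + 1/n₂) = 187.3550·√(1/43 + 1/175) = 31.8890.
t* = 1.285; margin = 1.285 × 31.8890 = 40.9774.
Difference = 129 − 309 = -180.0000.
-180.0000 ± 40.9774 → (-220.98, -139.02).

(-220.98, -139.02)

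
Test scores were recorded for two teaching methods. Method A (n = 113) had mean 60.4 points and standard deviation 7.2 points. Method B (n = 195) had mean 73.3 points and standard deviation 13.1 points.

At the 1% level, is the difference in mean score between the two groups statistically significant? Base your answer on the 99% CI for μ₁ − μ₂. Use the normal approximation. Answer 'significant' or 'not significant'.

Per-group SEs: s₁/√n₁ = 7.2/√113 = 0.6773, s₂/√n₂ = 13.1/√195 = 0.9381.
Unpooled SE of the difference: √(0.45873529 + 0.88003161) = 1.1571.
Margin of error = z* · SE = 2.576 × 1.1571 = 2.9807.
x̄₁ − x̄₂ = 60.4 − 73.3 = -12.9000.
CI: -12.9000 ± 2.9807 = (-15.8807, -9.9193).
The interval (-15.8807, -9.9193) does not contain 0, so the difference is significant.

significant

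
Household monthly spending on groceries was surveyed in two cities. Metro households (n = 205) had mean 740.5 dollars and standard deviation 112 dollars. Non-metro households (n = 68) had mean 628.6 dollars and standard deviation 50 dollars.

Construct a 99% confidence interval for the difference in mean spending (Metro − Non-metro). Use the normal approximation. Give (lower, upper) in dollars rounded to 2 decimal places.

Per-group SEs: s₁/√n₁ = 112/√205 = 7.8224, s₂/√n₂ = 50/√68 = 6.0634.
Unpooled SE of the difference: √(61.18994176 + 36.76481956) = 9.8972.
Margin of error = z* · SE = 2.576 × 9.8972 = 25.4952.
x̄₁ − x̄₂ = 740.5 − 628.6 = 111.9000.
CI: 111.9000 ± 25.4952 = (86.40, 137.40).

(86.40, 137.40)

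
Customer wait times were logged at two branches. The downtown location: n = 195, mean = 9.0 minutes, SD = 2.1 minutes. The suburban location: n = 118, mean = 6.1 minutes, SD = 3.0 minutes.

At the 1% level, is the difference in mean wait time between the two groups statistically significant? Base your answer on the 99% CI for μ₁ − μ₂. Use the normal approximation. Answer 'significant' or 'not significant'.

significant

SE₁ = s₁/√n₁ = 2.1/√195 = 0.1504; SE₂ = 3.0/√118 = 0.2762.
Independent samples, unequal variances: SE_diff = √(SE₁² + SE₂²) = √(0.02262016 + 0.07628644) = 0.3145.
z* = 2.576, so margin of error = 2.576 × 0.3145 = 0.8102.
Difference in means = 9.0 − 6.1 = 2.9000.
2.9000 ± 0.8102 → (2.0898, 3.7102).
The interval (2.0898, 3.7102) does not contain 0, so the difference is significant.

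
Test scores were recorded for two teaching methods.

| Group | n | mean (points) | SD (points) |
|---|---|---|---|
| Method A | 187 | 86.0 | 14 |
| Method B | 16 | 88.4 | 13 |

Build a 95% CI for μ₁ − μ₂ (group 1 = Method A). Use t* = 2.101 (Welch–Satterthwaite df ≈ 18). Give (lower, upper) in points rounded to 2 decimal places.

(-9.56, 4.76)

SE₁ = s₁/√n₁ = 14/√187 = 1.0238; SE₂ = 13/√16 = 3.2500.
Independent samples, unequal variances: SE_diff = √(SE₁² + SE₂²) = √(1.04816644 + 10.5625) = 3.4074.
t* = 2.101, so margin of error = 2.101 × 3.4074 = 7.1589.
Difference in means = 86.0 − 88.4 = -2.4000.
-2.4000 ± 7.1589 → (-9.56, 4.76).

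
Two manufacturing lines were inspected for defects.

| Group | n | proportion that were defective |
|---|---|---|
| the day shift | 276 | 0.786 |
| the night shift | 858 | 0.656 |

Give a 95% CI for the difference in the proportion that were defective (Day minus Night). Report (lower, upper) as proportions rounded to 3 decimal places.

(0.072, 0.188)

SE₁ = √(p̂₁(1−p̂₁)/n₁) = √(0.7860·0.2140/276) = 0.02469; SE₂ = √(0.6560·0.3440/858) = 0.01622.
Independent samples: SE of the difference = √(SE₁² + SE₂²) = √(0.0006095961 + 0.0002630884) = 0.02954.
z* for 95% confidence is 1.960, so the margin of error is 1.960 × 0.02954 = 0.05790.
Point estimate p̂₁ − p̂₂ = 0.7860 − 0.6560 = 0.1300.
0.1300 ± 0.05790 → (0.072, 0.188).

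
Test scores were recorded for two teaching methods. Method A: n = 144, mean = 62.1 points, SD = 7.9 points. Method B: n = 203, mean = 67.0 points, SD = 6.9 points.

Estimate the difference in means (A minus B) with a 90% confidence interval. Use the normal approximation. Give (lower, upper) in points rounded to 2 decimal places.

(-6.24, -3.56)

Standard errors of each mean: 7.9/√144 = 0.6583 and 6.9/√203 = 0.4843.
SE(x̄₁ − x̄₂) = √(0.6583² + 0.4843²) = 0.8173 for independent samples with unequal variances.
With z* = 1.645, the margin is 1.645 × 0.8173 = 1.3445.
x̄₁ − x̄₂ = 62.1 − 67.0 = -4.9000; the interval is -4.9000 ± 1.3445 = (-6.24, -3.56).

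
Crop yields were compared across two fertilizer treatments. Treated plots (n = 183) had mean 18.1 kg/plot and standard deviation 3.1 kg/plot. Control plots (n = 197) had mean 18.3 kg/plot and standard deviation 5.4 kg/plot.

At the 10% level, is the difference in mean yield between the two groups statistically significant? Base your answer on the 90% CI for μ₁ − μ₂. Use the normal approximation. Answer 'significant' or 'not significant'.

Standard errors of each mean: 3.1/√183 = 0.2292 and 5.4/√197 = 0.3847.
SE(x̄₁ − x̄₂) = √(0.2292² + 0.3847²) = 0.4478 for independent samples with unequal variances.
With z* = 1.645, the margin is 1.645 × 0.4478 = 0.7366.
x̄₁ − x̄₂ = 18.1 − 18.3 = -0.2000; the interval is -0.2000 ± 0.7366 = (-0.9366, 0.5366).
The interval (-0.9366, 0.5366) contains 0, so the difference is not significant.

not significant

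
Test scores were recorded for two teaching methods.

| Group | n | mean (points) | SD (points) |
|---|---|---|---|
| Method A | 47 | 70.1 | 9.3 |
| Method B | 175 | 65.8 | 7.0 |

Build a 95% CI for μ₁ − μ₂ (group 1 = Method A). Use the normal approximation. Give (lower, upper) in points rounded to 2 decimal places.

(1.45, 7.15)

SE₁ = s₁/√n₁ = 9.3/√47 = 1.3565; SE₂ = 7.0/√175 = 0.5292.
Independent samples, unequal variances: SE_diff = √(SE₁² + SE₂²) = √(1.84009225 + 0.28005264) = 1.4561.
z* = 1.960, so margin of error = 1.960 × 1.4561 = 2.8540.
Difference in means = 70.1 − 65.8 = 4.3000.
4.3000 ± 2.8540 → (1.45, 7.15).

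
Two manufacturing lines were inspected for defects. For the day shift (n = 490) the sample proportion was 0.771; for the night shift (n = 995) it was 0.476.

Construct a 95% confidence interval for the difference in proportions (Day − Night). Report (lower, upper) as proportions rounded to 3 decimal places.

SE₁ = √(p̂₁(1−p̂₁)/n₁) = √(0.7710·0.2290/490) = 0.01898; SE₂ = √(0.4760·0.5240/995) = 0.01583.
Independent samples: SE of the difference = √(SE₁² + SE₂²) = √(0.0003602404 + 0.0002505889) = 0.02471.
z* for 95% confidence is 1.960, so the margin of error is 1.960 × 0.02471 = 0.04843.
Point estimate p̂₁ − p̂₂ = 0.7710 − 0.4760 = 0.2950.
0.2950 ± 0.04843 → (0.247, 0.343).

(0.247, 0.343)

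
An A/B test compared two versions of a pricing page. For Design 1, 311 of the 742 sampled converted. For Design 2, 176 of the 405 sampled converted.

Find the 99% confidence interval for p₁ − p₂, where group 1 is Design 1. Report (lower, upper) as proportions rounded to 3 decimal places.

p̂₁ = 311/742 = 0.4191 and p̂₂ = 176/405 = 0.4346.
SE₁ = √(p̂₁(1−p̂₁)/n₁) = √(0.4191·0.5809/742) = 0.01811; SE₂ = √(0.4346·0.5654/405) = 0.02463.
Independent samples: SE of the difference = √(SE₁² + SE₂²) = √(0.0003279721 + 0.0006066369) = 0.03057.
z* for 99% confidence is 2.576, so the margin of error is 2.576 × 0.03057 = 0.07875.
Point estimate p̂₁ − p̂₂ = 0.4191 − 0.4346 = -0.0155.
-0.0155 ± 0.07875 → (-0.094, 0.063).

(-0.094, 0.063)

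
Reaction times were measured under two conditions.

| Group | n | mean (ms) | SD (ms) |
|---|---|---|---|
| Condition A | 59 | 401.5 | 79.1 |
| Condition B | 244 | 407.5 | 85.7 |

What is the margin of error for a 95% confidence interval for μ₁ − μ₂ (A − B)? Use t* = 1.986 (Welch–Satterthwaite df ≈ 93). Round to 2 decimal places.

SE₁ = s₁/√n₁ = 79.1/√59 = 10.2979; SE₂ = 85.7/√244 = 5.4864.
Independent samples, unequal variances: SE_diff = √(SE₁² + SE₂²) = √(106.04674441 + 30.10058496) = 11.6682.
t* = 1.986, so margin of error = 1.986 × 11.6682 = 23.1730.

23.17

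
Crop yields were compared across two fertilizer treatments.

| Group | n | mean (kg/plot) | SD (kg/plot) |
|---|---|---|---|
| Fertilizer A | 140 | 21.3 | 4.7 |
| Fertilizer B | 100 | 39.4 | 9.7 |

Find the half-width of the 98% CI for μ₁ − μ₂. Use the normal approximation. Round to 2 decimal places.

2.44

Per-group SEs: s₁/√n₁ = 4.7/√140 = 0.3972, s₂/√n₂ = 9.7/√100 = 0.9700.
Unpooled SE of the difference: √(0.15776784 + 0.9409) = 1.0482.
Margin of error = z* · SE = 2.326 × 1.0482 = 2.4381.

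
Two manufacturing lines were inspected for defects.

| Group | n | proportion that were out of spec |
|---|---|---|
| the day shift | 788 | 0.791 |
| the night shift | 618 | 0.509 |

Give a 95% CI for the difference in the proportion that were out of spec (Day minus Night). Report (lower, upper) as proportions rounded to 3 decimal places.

(0.233, 0.331)

SE₁ = √(p̂₁(1−p̂₁)/n₁) = √(0.7910·0.2090/788) = 0.01448; SE₂ = √(0.5090·0.4910/618) = 0.02011.
Independent samples: SE of the difference = √(SE₁² + SE₂²) = √(0.0002096704 + 0.0004044121) = 0.02478.
z* for 95% confidence is 1.960, so the margin of error is 1.960 × 0.02478 = 0.04857.
Point estimate p̂₁ − p̂₂ = 0.7910 − 0.5090 = 0.2820.
0.2820 ± 0.04857 → (0.233, 0.331).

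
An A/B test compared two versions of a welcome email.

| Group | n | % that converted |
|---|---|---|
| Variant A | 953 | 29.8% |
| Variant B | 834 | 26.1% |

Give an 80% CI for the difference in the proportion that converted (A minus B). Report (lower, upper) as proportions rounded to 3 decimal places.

Each SE is √(p̂(1−p̂)/n): √(0.2980·0.7020/953) = 0.01482 and √(0.2610·0.7390/834) = 0.01521.
SE(p̂₁ − p̂₂) = √(SE₁² + SE₂²) = √(0.0002196324 + 0.0002313441) = 0.02124, since the two samples are independent.
At 80% confidence z* = 1.282; margin = 1.282 × 0.02124 = 0.02723.
The difference is 0.2980 − 0.2610 = 0.0370, so the interval is 0.0370 ± 0.02723 = (0.010, 0.064).

(0.010, 0.064)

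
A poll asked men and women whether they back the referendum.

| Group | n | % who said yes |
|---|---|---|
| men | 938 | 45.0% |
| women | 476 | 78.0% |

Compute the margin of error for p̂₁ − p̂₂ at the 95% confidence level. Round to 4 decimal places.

The two standard errors are √(0.4500×0.5500/938) = 0.01624 and √(0.7800×0.2200/476) = 0.01899.
Because the samples are independent, SE_diff = √(0.01624² + 0.01899²) = 0.02499.
Using z* = 1.960 for 95%, ME = 1.960 × 0.02499 = 0.04898.

0.0490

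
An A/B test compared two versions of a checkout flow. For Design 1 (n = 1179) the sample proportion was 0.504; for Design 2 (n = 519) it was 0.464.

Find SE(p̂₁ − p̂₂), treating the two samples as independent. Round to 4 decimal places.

Each SE is √(p̂(1−p̂)/n): √(0.5040·0.4960/1179) = 0.01456 and √(0.4640·0.5360/519) = 0.02189.
SE(p̂₁ − p̂₂) = √(SE₁² + SE₂²) = √(0.0002119936 + 0.0004791721) = 0.02629, since the two samples are independent.

0.0263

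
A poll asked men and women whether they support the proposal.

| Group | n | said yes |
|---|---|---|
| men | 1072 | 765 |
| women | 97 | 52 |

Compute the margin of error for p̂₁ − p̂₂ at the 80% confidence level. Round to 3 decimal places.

0.067

Sample proportions: 765/1072 = 0.7136, 52/97 = 0.5361.
Each SE is √(p̂(1−p̂)/n): √(0.7136·0.2864/1072) = 0.01381 and √(0.5361·0.4639/97) = 0.05063.
SE(p̂₁ − p̂₂) = √(SE₁² + SE₂²) = √(0.0001907161 + 0.0025633969) = 0.05248, since the two samples are independent.
At 80% confidence z* = 1.282; margin = 1.282 × 0.05248 = 0.06728.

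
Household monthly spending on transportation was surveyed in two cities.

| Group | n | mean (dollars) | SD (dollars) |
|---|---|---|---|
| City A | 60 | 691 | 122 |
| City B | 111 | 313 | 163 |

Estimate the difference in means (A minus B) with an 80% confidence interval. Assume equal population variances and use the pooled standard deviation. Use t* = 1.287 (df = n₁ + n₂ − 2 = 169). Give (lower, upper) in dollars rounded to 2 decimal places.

Pooled variance s_p² = [59·122² + 110·163²] / (60+111−2) = 22489.6213, so s_p = 149.9654.
SE_diff = s_p·√(1/n₁ + 1/n₂) = 149.9654·√(1/60 + 1/111) = 24.0299.
t* = 1.287; margin = 1.287 × 24.0299 = 30.9265.
Difference = 691 − 313 = 378.0000.
378.0000 ± 30.9265 → (347.07, 408.93).

(347.07, 408.93)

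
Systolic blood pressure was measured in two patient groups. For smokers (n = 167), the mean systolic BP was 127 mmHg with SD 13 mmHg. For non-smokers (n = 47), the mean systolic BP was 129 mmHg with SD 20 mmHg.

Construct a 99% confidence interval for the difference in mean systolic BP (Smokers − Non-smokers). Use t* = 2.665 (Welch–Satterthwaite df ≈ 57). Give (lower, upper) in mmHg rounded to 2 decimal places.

(-10.22, 6.22)

SE₁ = s₁/√n₁ = 13/√167 = 1.0060; SE₂ = 20/√47 = 2.9173.
Independent samples, unequal variances: SE_diff = √(SE₁² + SE₂²) = √(1.012036 + 8.51063929) = 3.0859.
t* = 2.665, so margin of error = 2.665 × 3.0859 = 8.2239.
Difference in means = 127 − 129 = -2.0000.
-2.0000 ± 8.2239 → (-10.22, 6.22).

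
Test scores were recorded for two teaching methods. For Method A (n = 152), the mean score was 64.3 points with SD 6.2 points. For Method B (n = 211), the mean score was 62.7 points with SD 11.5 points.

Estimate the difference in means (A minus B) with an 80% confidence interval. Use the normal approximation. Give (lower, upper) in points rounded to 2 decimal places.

SE₁ = s₁/√n₁ = 6.2/√152 = 0.5029; SE₂ = 11.5/√211 = 0.7917.
Independent samples, unequal variances: SE_diff = √(SE₁² + SE₂²) = √(0.25290841 + 0.62678889) = 0.9379.
z* = 1.282, so margin of error = 1.282 × 0.9379 = 1.2024.
Difference in means = 64.3 − 62.7 = 1.6000.
1.6000 ± 1.2024 → (0.40, 2.80).

(0.40, 2.80)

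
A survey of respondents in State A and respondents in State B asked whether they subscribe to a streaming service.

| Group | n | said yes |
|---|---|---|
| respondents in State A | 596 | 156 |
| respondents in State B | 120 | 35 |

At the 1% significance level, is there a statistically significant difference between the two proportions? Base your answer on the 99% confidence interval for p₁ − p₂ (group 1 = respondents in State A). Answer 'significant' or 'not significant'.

not significant

Sample proportions: 156/596 = 0.2617, 35/120 = 0.2917.
Each SE is √(p̂(1−p̂)/n): √(0.2617·0.7383/596) = 0.01801 and √(0.2917·0.7083/120) = 0.04149.
SE(p̂₁ − p̂₂) = √(SE₁² + SE₂²) = √(0.0003243601 + 0.0017214201) = 0.04523, since the two samples are independent.
At 99% confidence z* = 2.576; margin = 2.576 × 0.04523 = 0.11651.
The difference is 0.2617 − 0.2917 = -0.0300, so the interval is -0.0300 ± 0.11651 = (-0.14651, 0.08651).
The interval (-0.14651, 0.08651) contains 0, so the difference is not significant.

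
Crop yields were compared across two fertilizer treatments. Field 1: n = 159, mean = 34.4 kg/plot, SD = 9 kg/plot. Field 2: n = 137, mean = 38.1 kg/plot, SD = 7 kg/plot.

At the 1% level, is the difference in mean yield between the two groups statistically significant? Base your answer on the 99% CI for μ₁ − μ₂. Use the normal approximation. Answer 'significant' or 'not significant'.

significant

SE₁ = s₁/√n₁ = 9/√159 = 0.7137; SE₂ = 7/√137 = 0.5981.
Independent samples, unequal variances: SE_diff = √(SE₁² + SE₂²) = √(0.50936769 + 0.35772361) = 0.9312.
z* = 2.576, so margin of error = 2.576 × 0.9312 = 2.3988.
Difference in means = 34.4 − 38.1 = -3.7000.
-3.7000 ± 2.3988 → (-6.0988, -1.3012).
The interval (-6.0988, -1.3012) does not contain 0, so the difference is significant.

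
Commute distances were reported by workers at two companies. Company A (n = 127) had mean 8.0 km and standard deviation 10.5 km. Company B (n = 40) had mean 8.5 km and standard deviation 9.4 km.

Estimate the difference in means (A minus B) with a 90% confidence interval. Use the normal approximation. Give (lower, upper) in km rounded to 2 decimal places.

Standard errors of each mean: 10.5/√127 = 0.9317 and 9.4/√40 = 1.4863.
SE(x̄₁ − x̄₂) = √(0.9317² + 1.4863²) = 1.7542 for independent samples with unequal variances.
With z* = 1.645, the margin is 1.645 × 1.7542 = 2.8857.
x̄₁ − x̄₂ = 8.0 − 8.5 = -0.5000; the interval is -0.5000 ± 2.8857 = (-3.39, 2.39).

(-3.39, 2.39)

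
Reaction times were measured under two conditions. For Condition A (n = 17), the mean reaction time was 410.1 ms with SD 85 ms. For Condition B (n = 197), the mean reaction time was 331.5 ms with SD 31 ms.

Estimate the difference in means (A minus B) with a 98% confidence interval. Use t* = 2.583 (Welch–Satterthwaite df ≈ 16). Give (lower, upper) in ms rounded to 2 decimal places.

(25.05, 132.15)

Standard errors of each mean: 85/√17 = 20.6155 and 31/√197 = 2.2087.
SE(x̄₁ − x̄₂) = √(20.6155² + 2.2087²) = 20.7335 for independent samples with unequal variances.
With t* = 2.583, the margin is 2.583 × 20.7335 = 53.5546.
x̄₁ − x̄₂ = 410.1 − 331.5 = 78.6000; the interval is 78.6000 ± 53.5546 = (25.05, 132.15).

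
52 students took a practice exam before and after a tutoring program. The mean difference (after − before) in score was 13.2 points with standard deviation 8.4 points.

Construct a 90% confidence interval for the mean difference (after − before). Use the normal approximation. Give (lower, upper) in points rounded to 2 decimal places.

This is a matched-pairs design, so SE = s_d/√n = 8.4/√52 = 1.1649.
Margin = 1.645 × 1.1649 = 1.9163; the interval is 13.2 ± 1.9163 = (11.28, 15.12).

(11.28, 15.12)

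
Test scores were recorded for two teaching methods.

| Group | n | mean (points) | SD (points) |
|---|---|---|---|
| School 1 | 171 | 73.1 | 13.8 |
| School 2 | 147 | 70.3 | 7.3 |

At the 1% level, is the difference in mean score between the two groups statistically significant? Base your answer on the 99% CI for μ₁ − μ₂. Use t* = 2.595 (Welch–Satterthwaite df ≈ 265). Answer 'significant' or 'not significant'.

Standard errors of each mean: 13.8/√171 = 1.0553 and 7.3/√147 = 0.6021.
SE(x̄₁ − x̄₂) = √(1.0553² + 0.6021²) = 1.2150 for independent samples with unequal variances.
With t* = 2.595, the margin is 2.595 × 1.2150 = 3.1529.
x̄₁ − x̄₂ = 73.1 − 70.3 = 2.8000; the interval is 2.8000 ± 3.1529 = (-0.3529, 5.9529).
The interval (-0.3529, 5.9529) contains 0, so the difference is not significant.

not significant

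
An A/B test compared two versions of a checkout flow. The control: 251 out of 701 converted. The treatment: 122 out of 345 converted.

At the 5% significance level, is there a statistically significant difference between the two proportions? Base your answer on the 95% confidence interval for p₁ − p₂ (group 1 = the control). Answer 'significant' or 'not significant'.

Sample proportions: 251/701 = 0.3581, 122/345 = 0.3536.
Each SE is √(p̂(1−p̂)/n): √(0.3581·0.6419/701) = 0.01811 and √(0.3536·0.6464/345) = 0.02574.
SE(p̂₁ − p̂₂) = √(SE₁² + SE₂²) = √(0.0003279721 + 0.0006625476) = 0.03147, since the two samples are independent.
At 95% confidence z* = 1.960; margin = 1.960 × 0.03147 = 0.06168.
The difference is 0.3581 − 0.3536 = 0.0045, so the interval is 0.0045 ± 0.06168 = (-0.05718, 0.06618).
The interval (-0.05718, 0.06618) contains 0, so the difference is not significant.

not significant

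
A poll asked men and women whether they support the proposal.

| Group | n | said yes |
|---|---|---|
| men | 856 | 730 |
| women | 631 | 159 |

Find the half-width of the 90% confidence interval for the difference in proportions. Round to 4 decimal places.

p̂₁ = 730/856 = 0.8528 and p̂₂ = 159/631 = 0.2520.
SE₁ = √(p̂₁(1−p̂₁)/n₁) = √(0.8528·0.1472/856) = 0.01211; SE₂ = √(0.2520·0.7480/631) = 0.01728.
Independent samples: SE of the difference = √(SE₁² + SE₂²) = √(0.0001466521 + 0.0002985984) = 0.02110.
z* for 90% confidence is 1.645, so the margin of error is 1.645 × 0.02110 = 0.03471.

0.0347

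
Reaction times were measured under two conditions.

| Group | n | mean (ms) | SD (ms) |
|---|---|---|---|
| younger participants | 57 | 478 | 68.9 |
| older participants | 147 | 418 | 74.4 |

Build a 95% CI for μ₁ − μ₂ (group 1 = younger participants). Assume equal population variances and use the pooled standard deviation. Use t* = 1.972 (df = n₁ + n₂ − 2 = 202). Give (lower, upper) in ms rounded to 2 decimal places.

Pooled variance s_p² = [56·68.9² + 146·74.4²] / (57+147−2) = 5316.8630, so s_p = 72.9168.
SE_diff = s_p·√(1/n₁ + 1/n₂) = 72.9168·√(1/57 + 1/147) = 11.3775.
t* = 1.972; margin = 1.972 × 11.3775 = 22.4364.
Difference = 478 − 418 = 60.0000.
60.0000 ± 22.4364 → (37.56, 82.44).

(37.56, 82.44)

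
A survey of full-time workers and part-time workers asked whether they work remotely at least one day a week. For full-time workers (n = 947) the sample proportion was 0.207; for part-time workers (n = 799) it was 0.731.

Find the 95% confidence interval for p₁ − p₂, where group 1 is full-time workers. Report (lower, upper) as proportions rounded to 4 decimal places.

(-0.5641, -0.4839)

Each SE is √(p̂(1−p̂)/n): √(0.2070·0.7930/947) = 0.01317 and √(0.7310·0.2690/799) = 0.01569.
SE(p̂₁ − p̂₂) = √(SE₁² + SE₂²) = √(0.0001734489 + 0.0002461761) = 0.02048, since the two samples are independent.
At 95% confidence z* = 1.960; margin = 1.960 × 0.02048 = 0.04014.
The difference is 0.2070 − 0.7310 = -0.5240, so the interval is -0.5240 ± 0.04014 = (-0.5641, -0.4839).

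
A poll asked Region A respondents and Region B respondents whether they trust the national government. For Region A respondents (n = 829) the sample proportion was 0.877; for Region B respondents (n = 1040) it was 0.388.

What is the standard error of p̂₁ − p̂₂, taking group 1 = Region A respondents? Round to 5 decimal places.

0.01893

The two standard errors are √(0.8770×0.1230/829) = 0.01141 and √(0.3880×0.6120/1040) = 0.01511.
Because the samples are independent, SE_diff = √(0.01141² + 0.01511²) = 0.01893.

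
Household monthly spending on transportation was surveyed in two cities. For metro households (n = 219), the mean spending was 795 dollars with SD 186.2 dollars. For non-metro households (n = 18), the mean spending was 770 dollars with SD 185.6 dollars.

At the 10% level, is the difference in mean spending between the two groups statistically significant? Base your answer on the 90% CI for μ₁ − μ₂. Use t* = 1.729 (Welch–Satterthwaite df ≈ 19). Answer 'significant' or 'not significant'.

SE₁ = s₁/√n₁ = 186.2/√219 = 12.5822; SE₂ = 185.6/√18 = 43.7463.
Independent samples, unequal variances: SE_diff = √(SE₁² + SE₂²) = √(158.31175684 + 1913.73876369) = 45.5198.
t* = 1.729, so margin of error = 1.729 × 45.5198 = 78.7037.
Difference in means = 795 − 770 = 25.0000.
25.0000 ± 78.7037 → (-53.7037, 103.7037).
The interval (-53.7037, 103.7037) contains 0, so the difference is not significant.

not significant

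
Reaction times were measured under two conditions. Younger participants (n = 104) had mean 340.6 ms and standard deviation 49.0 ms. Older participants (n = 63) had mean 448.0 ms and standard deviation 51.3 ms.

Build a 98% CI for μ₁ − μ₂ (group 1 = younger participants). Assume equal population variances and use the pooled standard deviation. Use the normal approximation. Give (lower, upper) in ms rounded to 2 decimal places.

(-125.92, -88.88)

Pooled variance s_p² = [103·49.0² + 62·51.3²] / (104+63−2) = 2487.6835, so s_p = 49.8767.
SE_diff = s_p·√(1/n₁ + 1/n₂) = 49.8767·√(1/104 + 1/63) = 7.9629.
z* = 2.326; margin = 2.326 × 7.9629 = 18.5217.
Difference = 340.6 − 448.0 = -107.4000.
-107.4000 ± 18.5217 → (-125.92, -88.88).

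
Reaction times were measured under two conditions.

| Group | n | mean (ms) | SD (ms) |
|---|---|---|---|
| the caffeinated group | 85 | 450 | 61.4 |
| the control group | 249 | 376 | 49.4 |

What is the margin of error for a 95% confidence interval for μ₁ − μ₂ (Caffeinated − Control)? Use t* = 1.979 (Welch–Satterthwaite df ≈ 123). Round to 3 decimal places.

14.563

Standard errors of each mean: 61.4/√85 = 6.6598 and 49.4/√249 = 3.1306.
SE(x̄₁ − x̄₂) = √(6.6598² + 3.1306²) = 7.3589 for independent samples with unequal variances.
With t* = 1.979, the margin is 1.979 × 7.3589 = 14.5633.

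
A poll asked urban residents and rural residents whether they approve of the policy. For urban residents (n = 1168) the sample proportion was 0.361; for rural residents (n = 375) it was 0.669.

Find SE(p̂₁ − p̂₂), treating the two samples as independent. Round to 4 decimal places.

Each SE is √(p̂(1−p̂)/n): √(0.3610·0.6390/1168) = 0.01405 and √(0.6690·0.3310/375) = 0.02430.
SE(p̂₁ − p̂₂) = √(SE₁² + SE₂²) = √(0.0001974025 + 0.00059049) = 0.02807, since the two samples are independent.

0.0281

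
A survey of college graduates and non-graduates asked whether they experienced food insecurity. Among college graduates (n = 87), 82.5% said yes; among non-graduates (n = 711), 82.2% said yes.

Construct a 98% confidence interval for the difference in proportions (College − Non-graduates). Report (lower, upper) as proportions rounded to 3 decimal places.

Each SE is √(p̂(1−p̂)/n): √(0.8250·0.1750/87) = 0.04074 and √(0.8220·0.1780/711) = 0.01435.
SE(p̂₁ − p̂₂) = √(SE₁² + SE₂²) = √(0.0016597476 + 0.0002059225) = 0.04319, since the two samples are independent.
At 98% confidence z* = 2.326; margin = 2.326 × 0.04319 = 0.10046.
The difference is 0.8250 − 0.8220 = 0.0030, so the interval is 0.0030 ± 0.10046 = (-0.097, 0.103).

(-0.097, 0.103)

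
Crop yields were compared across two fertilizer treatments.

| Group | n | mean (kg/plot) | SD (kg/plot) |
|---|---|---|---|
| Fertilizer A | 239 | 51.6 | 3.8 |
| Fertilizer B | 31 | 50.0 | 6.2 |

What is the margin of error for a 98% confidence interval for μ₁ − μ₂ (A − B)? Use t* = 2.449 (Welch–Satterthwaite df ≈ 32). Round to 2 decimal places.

2.79

Standard errors of each mean: 3.8/√239 = 0.2458 and 6.2/√31 = 1.1136.
SE(x̄₁ − x̄₂) = √(0.2458² + 1.1136²) = 1.1404 for independent samples with unequal variances.
With t* = 2.449, the margin is 2.449 × 1.1404 = 2.7928.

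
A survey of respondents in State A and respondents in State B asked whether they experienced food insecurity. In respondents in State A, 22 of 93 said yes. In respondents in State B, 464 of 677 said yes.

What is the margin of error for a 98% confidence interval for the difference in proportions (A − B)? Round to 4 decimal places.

p̂₁ = 22/93 = 0.2366 and p̂₂ = 464/677 = 0.6854.
SE₁ = √(p̂₁(1−p̂₁)/n₁) = √(0.2366·0.7634/93) = 0.04407; SE₂ = √(0.6854·0.3146/677) = 0.01785.
Independent samples: SE of the difference = √(SE₁² + SE₂²) = √(0.0019421649 + 0.0003186225) = 0.04755.
z* for 98% confidence is 2.326, so the margin of error is 2.326 × 0.04755 = 0.11060.

0.1106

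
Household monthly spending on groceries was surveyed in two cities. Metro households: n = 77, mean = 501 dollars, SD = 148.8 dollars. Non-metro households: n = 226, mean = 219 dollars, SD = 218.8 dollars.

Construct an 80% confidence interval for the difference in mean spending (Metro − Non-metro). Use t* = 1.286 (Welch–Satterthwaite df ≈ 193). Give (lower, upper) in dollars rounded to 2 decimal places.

Per-group SEs: s₁/√n₁ = 148.8/√77 = 16.9573, s₂/√n₂ = 218.8/√226 = 14.5544.
Unpooled SE of the difference: √(287.55002329 + 211.83055936) = 22.3468.
Margin of error = t* · SE = 1.286 × 22.3468 = 28.7380.
x̄₁ − x̄₂ = 501 − 219 = 282.0000.
CI: 282.0000 ± 28.7380 = (253.26, 310.74).

(253.26, 310.74)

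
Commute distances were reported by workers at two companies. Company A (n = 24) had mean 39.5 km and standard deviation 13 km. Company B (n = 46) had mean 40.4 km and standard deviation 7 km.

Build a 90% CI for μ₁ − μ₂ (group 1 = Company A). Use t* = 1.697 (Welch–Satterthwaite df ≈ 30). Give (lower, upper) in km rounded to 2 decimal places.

(-5.73, 3.93)

Standard errors of each mean: 13/√24 = 2.6536 and 7/√46 = 1.0321.
SE(x̄₁ − x̄₂) = √(2.6536² + 1.0321²) = 2.8472 for independent samples with unequal variances.
With t* = 1.697, the margin is 1.697 × 2.8472 = 4.8317.
x̄₁ − x̄₂ = 39.5 − 40.4 = -0.9000; the interval is -0.9000 ± 4.8317 = (-5.73, 3.93).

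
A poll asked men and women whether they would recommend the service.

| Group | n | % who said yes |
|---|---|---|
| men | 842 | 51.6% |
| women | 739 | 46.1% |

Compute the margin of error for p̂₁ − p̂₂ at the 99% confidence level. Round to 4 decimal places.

0.0648

The two standard errors are √(0.5160×0.4840/842) = 0.01722 and √(0.4610×0.5390/739) = 0.01834.
Because the samples are independent, SE_diff = √(0.01722² + 0.01834²) = 0.02516.
Using z* = 2.576 for 99%, ME = 2.576 × 0.02516 = 0.06481.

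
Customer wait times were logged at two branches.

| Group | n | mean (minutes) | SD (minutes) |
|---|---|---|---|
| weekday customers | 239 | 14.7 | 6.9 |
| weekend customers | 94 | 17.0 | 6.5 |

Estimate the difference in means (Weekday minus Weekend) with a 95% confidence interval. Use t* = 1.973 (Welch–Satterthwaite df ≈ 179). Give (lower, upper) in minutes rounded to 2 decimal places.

Standard errors of each mean: 6.9/√239 = 0.4463 and 6.5/√94 = 0.6704.
SE(x̄₁ − x̄₂) = √(0.4463² + 0.6704²) = 0.8054 for independent samples with unequal variances.
With t* = 1.973, the margin is 1.973 × 0.8054 = 1.5891.
x̄₁ − x̄₂ = 14.7 − 17.0 = -2.3000; the interval is -2.3000 ± 1.5891 = (-3.89, -0.71).

(-3.89, -0.71)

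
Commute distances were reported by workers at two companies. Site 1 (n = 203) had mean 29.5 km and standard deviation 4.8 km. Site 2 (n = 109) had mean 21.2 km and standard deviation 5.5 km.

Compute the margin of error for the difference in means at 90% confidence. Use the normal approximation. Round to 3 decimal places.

1.029

Per-group SEs: s₁/√n₁ = 4.8/√203 = 0.3369, s₂/√n₂ = 5.5/√109 = 0.5268.
Unpooled SE of the difference: √(0.11350161 + 0.27751824) = 0.6253.
Margin of error = z* · SE = 1.645 × 0.6253 = 1.0286.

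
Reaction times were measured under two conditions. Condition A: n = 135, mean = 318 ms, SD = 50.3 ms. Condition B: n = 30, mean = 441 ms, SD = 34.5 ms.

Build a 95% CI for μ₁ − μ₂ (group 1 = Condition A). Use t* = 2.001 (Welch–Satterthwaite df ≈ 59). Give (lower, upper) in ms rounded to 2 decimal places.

SE₁ = s₁/√n₁ = 50.3/√135 = 4.3291; SE₂ = 34.5/√30 = 6.2988.
Independent samples, unequal variances: SE_diff = √(SE₁² + SE₂²) = √(18.74110681 + 39.67488144) = 7.6430.
t* = 2.001, so margin of error = 2.001 × 7.6430 = 15.2936.
Difference in means = 318 − 441 = -123.0000.
-123.0000 ± 15.2936 → (-138.29, -107.71).

(-138.29, -107.71)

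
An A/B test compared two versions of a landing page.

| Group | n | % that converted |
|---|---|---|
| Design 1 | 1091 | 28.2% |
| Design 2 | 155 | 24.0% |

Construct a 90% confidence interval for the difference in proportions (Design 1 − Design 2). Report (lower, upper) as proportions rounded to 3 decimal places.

(-0.019, 0.103)

Each SE is √(p̂(1−p̂)/n): √(0.2820·0.7180/1091) = 0.01362 and √(0.2400·0.7600/155) = 0.03430.
SE(p̂₁ − p̂₂) = √(SE₁² + SE₂²) = √(0.0001855044 + 0.00117649) = 0.03691, since the two samples are independent.
At 90% confidence z* = 1.645; margin = 1.645 × 0.03691 = 0.06072.
The difference is 0.2820 − 0.2400 = 0.0420, so the interval is 0.0420 ± 0.06072 = (-0.019, 0.103).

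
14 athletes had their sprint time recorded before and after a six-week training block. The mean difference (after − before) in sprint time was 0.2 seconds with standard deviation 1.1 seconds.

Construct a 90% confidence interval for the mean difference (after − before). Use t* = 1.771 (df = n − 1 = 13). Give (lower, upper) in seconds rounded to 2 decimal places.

(-0.32, 0.72)

This is a matched-pairs design, so SE = s_d/√n = 1.1/√14 = 0.2940.
Margin = 1.771 × 0.2940 = 0.5207; the interval is 0.2 ± 0.5207 = (-0.32, 0.72).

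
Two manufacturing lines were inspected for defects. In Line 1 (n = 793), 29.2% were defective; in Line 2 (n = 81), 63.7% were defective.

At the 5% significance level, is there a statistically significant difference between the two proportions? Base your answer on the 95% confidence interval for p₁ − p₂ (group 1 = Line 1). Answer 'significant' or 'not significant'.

SE₁ = √(p̂₁(1−p̂₁)/n₁) = √(0.2920·0.7080/793) = 0.01615; SE₂ = √(0.6370·0.3630/81) = 0.05343.
Independent samples: SE of the difference = √(SE₁² + SE₂²) = √(0.0002608225 + 0.0028547649) = 0.05582.
z* for 95% confidence is 1.960, so the margin of error is 1.960 × 0.05582 = 0.10941.
Point estimate p̂₁ − p̂₂ = 0.2920 − 0.6370 = -0.3450.
-0.3450 ± 0.10941 → (-0.45441, -0.23559).
The interval (-0.45441, -0.23559) does not contain 0, so the difference is significant.

significant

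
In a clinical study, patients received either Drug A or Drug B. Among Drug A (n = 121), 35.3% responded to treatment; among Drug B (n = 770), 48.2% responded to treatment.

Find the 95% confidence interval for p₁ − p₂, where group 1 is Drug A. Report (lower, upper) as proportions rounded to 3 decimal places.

(-0.221, -0.037)

The two standard errors are √(0.3530×0.6470/121) = 0.04345 and √(0.4820×0.5180/770) = 0.01801.
Because the samples are independent, SE_diff = √(0.04345² + 0.01801²) = 0.04703.
Using z* = 1.960 for 95%, ME = 1.960 × 0.04703 = 0.09218.
p̂₁ − p̂₂ = -0.1290; interval -0.1290 ± 0.09218 gives (-0.221, -0.037).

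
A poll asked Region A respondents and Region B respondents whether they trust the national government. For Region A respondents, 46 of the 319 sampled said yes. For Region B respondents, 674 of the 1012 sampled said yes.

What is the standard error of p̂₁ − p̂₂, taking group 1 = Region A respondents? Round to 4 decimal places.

0.0246

Sample proportions: 46/319 = 0.1442, 674/1012 = 0.6660.
Each SE is √(p̂(1−p̂)/n): √(0.1442·0.8558/319) = 0.01967 and √(0.6660·0.3340/1012) = 0.01483.
SE(p̂₁ − p̂₂) = √(SE₁² + SE₂²) = √(0.0003869089 + 0.0002199289) = 0.02463, since the two samples are independent.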